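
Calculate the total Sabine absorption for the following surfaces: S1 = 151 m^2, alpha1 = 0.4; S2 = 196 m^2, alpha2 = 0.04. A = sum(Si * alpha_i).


151 * 0.4 = 60.4
196 * 0.04 = 7.84
A_total = 60.4 + 7.84 = 68.24 m^2


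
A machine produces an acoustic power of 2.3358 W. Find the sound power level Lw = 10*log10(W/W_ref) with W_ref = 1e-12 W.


W / W_ref = 2.3358 / 1e-12 = 2.3358e+12
Lw = 10 * log10(2.3358e+12) = 123.68 dB


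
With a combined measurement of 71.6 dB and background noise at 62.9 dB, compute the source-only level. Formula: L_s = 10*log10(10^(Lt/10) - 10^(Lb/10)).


10^(71.6/10) = 1.44544e+07
10^(62.9/10) = 1.94984e+06
Difference = 1.44544e+07 - 1.94984e+06 = 1.25046e+07
L_source = 10*log10(1.25046e+07) = 70.971 dB


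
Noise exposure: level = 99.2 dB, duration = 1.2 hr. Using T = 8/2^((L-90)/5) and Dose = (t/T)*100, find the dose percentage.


T_allowed = 8 / 2^((99.2 - 90)/5) = 2.23457 hr
Dose = 1.2 / 2.23457 * 100 = 53.702 %


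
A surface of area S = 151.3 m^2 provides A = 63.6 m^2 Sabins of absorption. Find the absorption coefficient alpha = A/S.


Absorption coefficient = absorbed power / incident power
alpha = A / S = 63.6 / 151.3 = 0.42036


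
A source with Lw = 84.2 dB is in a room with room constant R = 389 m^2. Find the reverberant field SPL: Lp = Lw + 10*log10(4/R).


4/R = 4/389 = 0.0102828
Lp = 84.2 + 10*log10(0.0102828) = 64.321 dB


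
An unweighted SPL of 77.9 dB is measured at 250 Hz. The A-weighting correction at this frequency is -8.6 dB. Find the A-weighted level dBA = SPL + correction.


A-weighting table: 250 Hz -> -8.6 dB correction
SPL_A = SPL + correction = 77.9 + (-8.6) = 69.3 dBA


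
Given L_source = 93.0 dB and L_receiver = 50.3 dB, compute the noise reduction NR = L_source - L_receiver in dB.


NR = L_source - L_receiver (difference between source and receiving room levels)
NR = 93.0 - 50.3 = 42.7 dB


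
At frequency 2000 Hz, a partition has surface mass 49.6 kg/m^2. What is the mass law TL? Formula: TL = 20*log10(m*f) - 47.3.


m * f = 49.6 * 2000 = 99200
20*log10(99200) = 99.9302 dB
TL = 99.9302 - 47.3 = 52.63 dB


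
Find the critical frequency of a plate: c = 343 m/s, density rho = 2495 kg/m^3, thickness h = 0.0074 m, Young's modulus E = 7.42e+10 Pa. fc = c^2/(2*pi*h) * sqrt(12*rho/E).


12*rho/E = 12*2495/7.42e+10 = 4.03504e-07
sqrt(12*rho/E) = sqrt(4.03504e-07) = 0.00063522
c^2/(2*pi*h) = 343^2/(2*pi*0.0074) = 2.53033e+06
fc = 2.53033e+06 * 0.00063522 = 1607.3 Hz


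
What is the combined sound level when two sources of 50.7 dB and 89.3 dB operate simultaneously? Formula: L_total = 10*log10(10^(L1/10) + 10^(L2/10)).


10^(50.7/10) = 117490
10^(89.3/10) = 8.51138e+08
Sum = 117490 + 8.51138e+08 = 8.51255e+08
L_total = 10*log10(8.51255e+08) = 89.301 dB


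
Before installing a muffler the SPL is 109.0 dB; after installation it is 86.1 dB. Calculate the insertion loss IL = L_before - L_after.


Insertion loss = SPL without muffler - SPL with muffler
IL = 109.0 - 86.1 = 22.9 dB


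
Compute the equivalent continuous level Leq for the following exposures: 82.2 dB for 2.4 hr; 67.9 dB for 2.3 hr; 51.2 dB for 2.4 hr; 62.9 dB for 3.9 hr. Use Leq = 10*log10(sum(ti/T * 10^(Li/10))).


T_total = 2.4 + 2.3 + 2.4 + 3.9 = 11.0 hr
(2.4/11.0) * 10^(82.2/10) = 3.62092e+07
(2.3/11.0) * 10^(67.9/10) = 1.28924e+06
(2.4/11.0) * 10^(51.2/10) = 28762
(3.9/11.0) * 10^(62.9/10) = 691309
Sum = 3.62092e+07 + 1.28924e+06 + 28762 + 691309 = 3.82185e+07
Leq = 10*log10(3.82185e+07) = 75.823 dB


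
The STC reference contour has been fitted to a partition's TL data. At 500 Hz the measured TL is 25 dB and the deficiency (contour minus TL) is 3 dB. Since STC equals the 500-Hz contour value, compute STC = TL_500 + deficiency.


By ASTM E413, STC = value of the fitted reference contour at 500 Hz.
Contour value at 500 Hz = TL_500 + deficiency = 25 + 3 = 28
STC = 28


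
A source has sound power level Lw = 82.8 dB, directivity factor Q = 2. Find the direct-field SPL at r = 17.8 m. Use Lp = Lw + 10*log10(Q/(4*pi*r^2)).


4*pi*r^2 = 4*pi*17.8^2 = 3981.53 m^2
Q / (4*pi*r^2) = 2 / 3981.53 = 0.000502319
Lp = 82.8 + 10*log10(0.000502319) = 49.81 dB


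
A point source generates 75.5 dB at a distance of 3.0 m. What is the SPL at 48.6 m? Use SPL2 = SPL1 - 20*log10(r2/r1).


r2/r1 = 48.6/3.0 = 16.2
Correction = 20*log10(16.2) = 24.1903 dB
SPL2 = 75.5 - 24.1903 = 51.31 dB


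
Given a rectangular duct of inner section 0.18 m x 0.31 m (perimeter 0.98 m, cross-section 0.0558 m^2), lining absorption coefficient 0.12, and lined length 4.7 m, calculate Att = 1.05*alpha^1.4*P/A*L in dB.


alpha^1.4 = 0.12^1.4 = 0.0513871
Attenuation rate = 1.05 * alpha^1.4 * P / A
= 1.05 * 0.0513871 * 0.98 / 0.0558 = 0.947622 dB/m
Total Att = 0.947622 * 4.7 = 4.4538 dB


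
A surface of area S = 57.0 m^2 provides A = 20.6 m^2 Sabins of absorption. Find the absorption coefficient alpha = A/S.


Absorption coefficient = absorbed power / incident power
alpha = A / S = 20.6 / 57.0 = 0.3614


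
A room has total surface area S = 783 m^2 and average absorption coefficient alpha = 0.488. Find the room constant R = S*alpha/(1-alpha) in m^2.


R = 783 * 0.488 / (1 - 0.488) = 746.3 m^2


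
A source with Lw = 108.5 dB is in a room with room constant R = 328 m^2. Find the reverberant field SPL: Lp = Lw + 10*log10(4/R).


4/R = 4/328 = 0.0121951
Lp = 108.5 + 10*log10(0.0121951) = 89.362 dB


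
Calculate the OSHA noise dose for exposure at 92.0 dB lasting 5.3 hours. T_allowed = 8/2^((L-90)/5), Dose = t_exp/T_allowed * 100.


T_allowed = 8 / 2^((92.0 - 90)/5) = 6.06287 hr
Dose = 5.3 / 6.06287 * 100 = 87.417 %


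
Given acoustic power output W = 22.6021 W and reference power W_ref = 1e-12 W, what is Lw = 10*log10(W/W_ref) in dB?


W / W_ref = 22.6021 / 1e-12 = 2.26021e+13
Lw = 10 * log10(2.26021e+13) = 133.54 dB


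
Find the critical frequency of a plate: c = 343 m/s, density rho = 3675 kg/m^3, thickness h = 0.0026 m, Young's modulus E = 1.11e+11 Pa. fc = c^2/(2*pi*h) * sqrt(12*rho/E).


12*rho/E = 12*3675/1.11e+11 = 3.97297e-07
sqrt(12*rho/E) = sqrt(3.97297e-07) = 0.000630315
c^2/(2*pi*h) = 343^2/(2*pi*0.0026) = 7.2017e+06
fc = 7.2017e+06 * 0.000630315 = 4539.3 Hz


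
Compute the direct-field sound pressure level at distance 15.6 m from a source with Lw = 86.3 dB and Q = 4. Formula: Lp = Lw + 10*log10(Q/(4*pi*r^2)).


4*pi*r^2 = 4*pi*15.6^2 = 3058.15 m^2
Q / (4*pi*r^2) = 4 / 3058.15 = 0.00130798
Lp = 86.3 + 10*log10(0.00130798) = 57.466 dB


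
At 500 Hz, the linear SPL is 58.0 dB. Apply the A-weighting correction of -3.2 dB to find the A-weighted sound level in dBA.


A-weighting table: 500 Hz -> -3.2 dB correction
SPL_A = SPL + correction = 58.0 + (-3.2) = 54.8 dBA


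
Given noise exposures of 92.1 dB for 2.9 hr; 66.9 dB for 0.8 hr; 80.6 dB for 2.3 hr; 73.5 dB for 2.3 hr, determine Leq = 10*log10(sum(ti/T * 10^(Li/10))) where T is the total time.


T_total = 2.9 + 0.8 + 2.3 + 2.3 = 8.3 hr
(2.9/8.3) * 10^(92.1/10) = 5.66657e+08
(0.8/8.3) * 10^(66.9/10) = 472076
(2.3/8.3) * 10^(80.6/10) = 3.18163e+07
(2.3/8.3) * 10^(73.5/10) = 6.20369e+06
Sum = 5.66657e+08 + 472076 + 3.18163e+07 + 6.20369e+06 = 6.05149e+08
Leq = 10*log10(6.05149e+08) = 87.819 dB


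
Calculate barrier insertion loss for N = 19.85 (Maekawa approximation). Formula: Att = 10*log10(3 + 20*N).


3 + 20*N = 3 + 20*19.85 = 400
Att = 10*log10(400) = 26.021 dB


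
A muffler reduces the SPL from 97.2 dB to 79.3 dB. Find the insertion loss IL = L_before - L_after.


Insertion loss = SPL without muffler - SPL with muffler
IL = 97.2 - 79.3 = 17.9 dB


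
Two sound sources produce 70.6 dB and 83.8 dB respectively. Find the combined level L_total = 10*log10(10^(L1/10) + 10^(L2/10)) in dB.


10^(70.6/10) = 1.14815e+07
10^(83.8/10) = 2.39883e+08
Sum = 1.14815e+07 + 2.39883e+08 = 2.51364e+08
L_total = 10*log10(2.51364e+08) = 84.003 dB


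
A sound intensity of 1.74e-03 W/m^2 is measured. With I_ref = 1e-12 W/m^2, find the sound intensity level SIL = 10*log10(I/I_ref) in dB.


I / I_ref = 1.74e-03 / 1e-12 = 1.74e+09
SIL = 10 * log10(1.74e+09) = 92.405 dB


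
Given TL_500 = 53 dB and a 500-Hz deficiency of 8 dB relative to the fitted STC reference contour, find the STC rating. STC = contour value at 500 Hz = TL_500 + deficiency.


By ASTM E413, STC = value of the fitted reference contour at 500 Hz.
Contour value at 500 Hz = TL_500 + deficiency = 53 + 8 = 61
STC = 61


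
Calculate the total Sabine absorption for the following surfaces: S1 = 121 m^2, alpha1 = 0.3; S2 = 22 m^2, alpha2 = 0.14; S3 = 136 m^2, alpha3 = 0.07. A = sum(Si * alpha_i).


121 * 0.3 = 36.3
22 * 0.14 = 3.08
136 * 0.07 = 9.52
A_total = 36.3 + 3.08 + 9.52 = 48.9 m^2


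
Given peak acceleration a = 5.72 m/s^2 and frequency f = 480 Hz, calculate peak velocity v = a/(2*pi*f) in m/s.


omega = 2*pi*f = 2*pi*480 = 3015.93 rad/s
v = a / omega = 5.72 / 3015.93 = 0.0018966 m/s


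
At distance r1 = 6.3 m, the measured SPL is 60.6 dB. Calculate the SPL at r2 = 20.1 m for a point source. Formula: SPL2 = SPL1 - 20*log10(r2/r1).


r2/r1 = 20.1/6.3 = 3.19048
Correction = 20*log10(3.19048) = 10.0771 dB
SPL2 = 60.6 - 10.0771 = 50.523 dB


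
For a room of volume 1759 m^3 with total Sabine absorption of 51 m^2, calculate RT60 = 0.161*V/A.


RT60 = 0.161 * 1759 / 51 = 5.5529 s


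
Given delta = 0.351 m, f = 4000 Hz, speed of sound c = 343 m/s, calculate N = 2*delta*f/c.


N = 2*delta*f/c = 2*delta/lambda, where lambda = c/f
lambda = 343 / 4000 = 0.08575 m
N = 2 * 0.351 / 0.08575 = 8.1866


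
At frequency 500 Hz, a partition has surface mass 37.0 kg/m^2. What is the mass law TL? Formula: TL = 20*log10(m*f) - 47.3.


m * f = 37.0 * 500 = 18500
20*log10(18500) = 85.3434 dB
TL = 85.3434 - 47.3 = 38.043 dB


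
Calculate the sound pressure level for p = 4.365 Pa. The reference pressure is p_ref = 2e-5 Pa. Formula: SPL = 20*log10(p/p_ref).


p / p_ref = 4.365 / 2e-5 = 218250
SPL = 20 * log10(218250) = 106.78 dB


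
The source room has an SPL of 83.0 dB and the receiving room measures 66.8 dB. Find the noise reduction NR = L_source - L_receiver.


NR = L_source - L_receiver (difference between source and receiving room levels)
NR = 83.0 - 66.8 = 16.2 dB


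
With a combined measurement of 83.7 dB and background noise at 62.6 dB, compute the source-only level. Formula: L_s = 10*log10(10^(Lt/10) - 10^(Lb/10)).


10^(83.7/10) = 2.34423e+08
10^(62.6/10) = 1.8197e+06
Difference = 2.34423e+08 - 1.8197e+06 = 2.32603e+08
L_source = 10*log10(2.32603e+08) = 83.666 dB


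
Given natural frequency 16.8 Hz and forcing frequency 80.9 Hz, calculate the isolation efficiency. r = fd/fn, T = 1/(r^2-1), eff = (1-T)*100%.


r = 80.9 / 16.8 = 4.81548
r^2 - 1 = 4.81548^2 - 1 = 22.1888
T = 1/22.1888 = 0.0450678
Efficiency = (1 - 0.0450678)*100 = 95.493 %


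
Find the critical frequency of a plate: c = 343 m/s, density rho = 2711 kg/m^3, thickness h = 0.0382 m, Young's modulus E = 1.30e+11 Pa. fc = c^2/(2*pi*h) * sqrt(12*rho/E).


12*rho/E = 12*2711/1.30e+11 = 2.50246e-07
sqrt(12*rho/E) = sqrt(2.50246e-07) = 0.000500246
c^2/(2*pi*h) = 343^2/(2*pi*0.0382) = 490168
fc = 490168 * 0.000500246 = 245.2 Hz


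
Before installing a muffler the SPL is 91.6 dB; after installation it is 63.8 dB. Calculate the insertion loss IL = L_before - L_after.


Insertion loss = SPL without muffler - SPL with muffler
IL = 91.6 - 63.8 = 27.8 dB


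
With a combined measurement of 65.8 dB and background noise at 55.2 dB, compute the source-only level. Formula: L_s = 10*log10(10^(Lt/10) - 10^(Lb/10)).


10^(65.8/10) = 3.80189e+06
10^(55.2/10) = 331131
Difference = 3.80189e+06 - 331131 = 3.47076e+06
L_source = 10*log10(3.47076e+06) = 65.404 dB


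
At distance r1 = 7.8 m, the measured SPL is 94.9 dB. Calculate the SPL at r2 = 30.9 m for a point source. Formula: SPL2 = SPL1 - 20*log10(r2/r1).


r2/r1 = 30.9/7.8 = 3.96154
Correction = 20*log10(3.96154) = 11.9573 dB
SPL2 = 94.9 - 11.9573 = 82.943 dB


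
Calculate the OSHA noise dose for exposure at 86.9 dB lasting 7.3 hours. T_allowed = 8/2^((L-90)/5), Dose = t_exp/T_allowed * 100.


T_allowed = 8 / 2^((86.9 - 90)/5) = 12.295 hr
Dose = 7.3 / 12.295 * 100 = 59.374 %


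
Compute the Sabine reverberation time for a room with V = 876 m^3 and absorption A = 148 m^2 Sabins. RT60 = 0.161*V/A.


RT60 = 0.161 * 876 / 148 = 0.95295 s


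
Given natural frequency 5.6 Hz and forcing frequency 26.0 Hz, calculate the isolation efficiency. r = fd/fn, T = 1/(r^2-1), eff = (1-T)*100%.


r = 26.0 / 5.6 = 4.64286
r^2 - 1 = 4.64286^2 - 1 = 20.5561
T = 1/20.5561 = 0.0486474
Efficiency = (1 - 0.0486474)*100 = 95.135 %


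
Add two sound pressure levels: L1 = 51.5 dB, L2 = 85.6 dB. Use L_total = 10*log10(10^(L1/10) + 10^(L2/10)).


10^(51.5/10) = 141254
10^(85.6/10) = 3.63078e+08
Sum = 141254 + 3.63078e+08 = 3.63219e+08
L_total = 10*log10(3.63219e+08) = 85.602 dB


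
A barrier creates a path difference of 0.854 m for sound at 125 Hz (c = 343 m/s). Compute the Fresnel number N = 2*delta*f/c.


N = 2*delta*f/c = 2*delta/lambda, where lambda = c/f
lambda = 343 / 125 = 2.744 m
N = 2 * 0.854 / 2.744 = 0.62245


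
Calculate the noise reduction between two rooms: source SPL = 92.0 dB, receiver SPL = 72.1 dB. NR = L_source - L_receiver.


NR = L_source - L_receiver (difference between source and receiving room levels)
NR = 92.0 - 72.1 = 19.9 dB


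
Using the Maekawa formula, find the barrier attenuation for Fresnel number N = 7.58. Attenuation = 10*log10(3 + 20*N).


3 + 20*N = 3 + 20*7.58 = 154.6
Att = 10*log10(154.6) = 21.892 dB


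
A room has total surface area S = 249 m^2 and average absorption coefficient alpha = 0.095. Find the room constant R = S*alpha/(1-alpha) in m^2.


R = 249 * 0.095 / (1 - 0.095) = 26.138 m^2


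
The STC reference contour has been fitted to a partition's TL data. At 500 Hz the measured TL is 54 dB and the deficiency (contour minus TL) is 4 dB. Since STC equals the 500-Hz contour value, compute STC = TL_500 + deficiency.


By ASTM E413, STC = value of the fitted reference contour at 500 Hz.
Contour value at 500 Hz = TL_500 + deficiency = 54 + 4 = 58
STC = 58


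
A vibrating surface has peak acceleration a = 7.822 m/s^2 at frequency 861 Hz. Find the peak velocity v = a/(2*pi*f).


omega = 2*pi*f = 2*pi*861 = 5409.82 rad/s
v = a / omega = 7.822 / 5409.82 = 0.0014459 m/s


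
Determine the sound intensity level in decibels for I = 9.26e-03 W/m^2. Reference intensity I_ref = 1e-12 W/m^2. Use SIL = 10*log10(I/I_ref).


I / I_ref = 9.26e-03 / 1e-12 = 9.26e+09
SIL = 10 * log10(9.26e+09) = 99.666 dB


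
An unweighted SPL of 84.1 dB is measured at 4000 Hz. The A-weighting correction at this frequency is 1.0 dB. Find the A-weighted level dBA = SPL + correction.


A-weighting table: 4000 Hz -> 1.0 dB correction
SPL_A = SPL + correction = 84.1 + (1.0) = 85.1 dBA


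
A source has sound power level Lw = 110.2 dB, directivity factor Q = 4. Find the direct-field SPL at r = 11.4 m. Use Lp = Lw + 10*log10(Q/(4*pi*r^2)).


4*pi*r^2 = 4*pi*11.4^2 = 1633.13 m^2
Q / (4*pi*r^2) = 4 / 1633.13 = 0.00244928
Lp = 110.2 + 10*log10(0.00244928) = 84.09 dB


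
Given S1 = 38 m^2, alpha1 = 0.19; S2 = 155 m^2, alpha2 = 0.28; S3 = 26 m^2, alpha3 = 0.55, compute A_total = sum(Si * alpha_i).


38 * 0.19 = 7.22
155 * 0.28 = 43.4
26 * 0.55 = 14.3
A_total = 7.22 + 43.4 + 14.3 = 64.92 m^2


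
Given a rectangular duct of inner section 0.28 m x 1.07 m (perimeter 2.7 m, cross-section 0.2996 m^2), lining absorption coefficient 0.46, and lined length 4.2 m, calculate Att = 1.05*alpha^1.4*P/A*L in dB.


alpha^1.4 = 0.46^1.4 = 0.337179
Attenuation rate = 1.05 * alpha^1.4 * P / A
= 1.05 * 0.337179 * 2.7 / 0.2996 = 3.1906 dB/m
Total Att = 3.1906 * 4.2 = 13.401 dB


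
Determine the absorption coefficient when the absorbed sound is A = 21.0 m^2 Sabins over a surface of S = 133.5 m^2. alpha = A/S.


Absorption coefficient = absorbed power / incident power
alpha = A / S = 21.0 / 133.5 = 0.1573


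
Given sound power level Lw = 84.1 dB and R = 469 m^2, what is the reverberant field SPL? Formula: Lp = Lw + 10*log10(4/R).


4/R = 4/469 = 0.00852878
Lp = 84.1 + 10*log10(0.00852878) = 63.409 dB


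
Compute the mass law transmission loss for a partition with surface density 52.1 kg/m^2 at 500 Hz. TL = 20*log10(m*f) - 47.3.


m * f = 52.1 * 500 = 26050
20*log10(26050) = 88.3162 dB
TL = 88.3162 - 47.3 = 41.016 dB


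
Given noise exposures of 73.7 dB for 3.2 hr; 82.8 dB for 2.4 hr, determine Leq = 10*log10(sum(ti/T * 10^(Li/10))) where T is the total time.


T_total = 3.2 + 2.4 = 5.6 hr
(3.2/5.6) * 10^(73.7/10) = 1.33956e+07
(2.4/5.6) * 10^(82.8/10) = 8.16626e+07
Sum = 1.33956e+07 + 8.16626e+07 = 9.50582e+07
Leq = 10*log10(9.50582e+07) = 79.78 dB


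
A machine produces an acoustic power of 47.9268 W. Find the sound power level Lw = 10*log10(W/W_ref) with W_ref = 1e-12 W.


W / W_ref = 47.9268 / 1e-12 = 4.79268e+13
Lw = 10 * log10(4.79268e+13) = 136.81 dB


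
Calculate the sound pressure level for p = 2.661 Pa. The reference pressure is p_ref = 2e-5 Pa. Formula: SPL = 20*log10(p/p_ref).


p / p_ref = 2.661 / 2e-5 = 133050
SPL = 20 * log10(133050) = 102.48 dB


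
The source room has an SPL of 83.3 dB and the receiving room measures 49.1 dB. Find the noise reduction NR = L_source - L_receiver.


NR = L_source - L_receiver (difference between source and receiving room levels)
NR = 83.3 - 49.1 = 34.2 dB


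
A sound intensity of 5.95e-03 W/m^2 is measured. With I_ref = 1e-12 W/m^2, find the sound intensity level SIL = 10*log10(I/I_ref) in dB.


I / I_ref = 5.95e-03 / 1e-12 = 5.95e+09
SIL = 10 * log10(5.95e+09) = 97.745 dB


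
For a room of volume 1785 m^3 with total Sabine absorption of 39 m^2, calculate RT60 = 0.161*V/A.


RT60 = 0.161 * 1785 / 39 = 7.3688 s


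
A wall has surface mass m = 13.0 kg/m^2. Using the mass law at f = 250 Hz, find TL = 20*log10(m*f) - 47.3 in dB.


m * f = 13.0 * 250 = 3250
20*log10(3250) = 70.2377 dB
TL = 70.2377 - 47.3 = 22.938 dB


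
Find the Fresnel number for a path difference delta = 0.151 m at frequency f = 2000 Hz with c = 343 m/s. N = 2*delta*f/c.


N = 2*delta*f/c = 2*delta/lambda, where lambda = c/f
lambda = 343 / 2000 = 0.1715 m
N = 2 * 0.151 / 0.1715 = 1.7609


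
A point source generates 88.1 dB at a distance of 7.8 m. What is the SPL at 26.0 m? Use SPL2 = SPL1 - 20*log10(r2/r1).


r2/r1 = 26.0/7.8 = 3.33333
Correction = 20*log10(3.33333) = 10.4576 dB
SPL2 = 88.1 - 10.4576 = 77.642 dB


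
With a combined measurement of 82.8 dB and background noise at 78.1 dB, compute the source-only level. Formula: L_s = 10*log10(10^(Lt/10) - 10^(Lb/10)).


10^(82.8/10) = 1.90546e+08
10^(78.1/10) = 6.45654e+07
Difference = 1.90546e+08 - 6.45654e+07 = 1.25981e+08
L_source = 10*log10(1.25981e+08) = 81.003 dB


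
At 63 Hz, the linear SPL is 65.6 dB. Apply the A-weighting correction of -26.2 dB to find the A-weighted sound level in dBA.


A-weighting table: 63 Hz -> -26.2 dB correction
SPL_A = SPL + correction = 65.6 + (-26.2) = 39.4 dBA


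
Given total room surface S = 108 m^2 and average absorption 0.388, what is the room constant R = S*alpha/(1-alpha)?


R = 108 * 0.388 / (1 - 0.388) = 68.471 m^2


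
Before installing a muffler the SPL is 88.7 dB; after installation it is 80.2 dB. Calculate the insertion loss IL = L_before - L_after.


Insertion loss = SPL without muffler - SPL with muffler
IL = 88.7 - 80.2 = 8.5 dB


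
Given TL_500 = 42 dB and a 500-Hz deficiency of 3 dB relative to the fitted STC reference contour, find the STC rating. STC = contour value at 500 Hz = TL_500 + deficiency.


By ASTM E413, STC = value of the fitted reference contour at 500 Hz.
Contour value at 500 Hz = TL_500 + deficiency = 42 + 3 = 45
STC = 45


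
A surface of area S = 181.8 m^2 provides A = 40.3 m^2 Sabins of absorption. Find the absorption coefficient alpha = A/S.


Absorption coefficient = absorbed power / incident power
alpha = A / S = 40.3 / 181.8 = 0.22167


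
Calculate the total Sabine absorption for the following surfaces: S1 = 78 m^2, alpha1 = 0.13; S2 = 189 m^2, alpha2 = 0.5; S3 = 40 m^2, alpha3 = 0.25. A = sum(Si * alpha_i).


78 * 0.13 = 10.14
189 * 0.5 = 94.5
40 * 0.25 = 10
A_total = 10.14 + 94.5 + 10 = 114.64 m^2


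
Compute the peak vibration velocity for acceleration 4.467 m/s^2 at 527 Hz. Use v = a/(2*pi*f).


omega = 2*pi*f = 2*pi*527 = 3311.24 rad/s
v = a / omega = 4.467 / 3311.24 = 0.001349 m/s


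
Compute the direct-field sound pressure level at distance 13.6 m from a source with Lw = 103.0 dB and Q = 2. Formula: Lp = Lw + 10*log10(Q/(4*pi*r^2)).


4*pi*r^2 = 4*pi*13.6^2 = 2324.28 m^2
Q / (4*pi*r^2) = 2 / 2324.28 = 0.000860482
Lp = 103.0 + 10*log10(0.000860482) = 72.347 dB


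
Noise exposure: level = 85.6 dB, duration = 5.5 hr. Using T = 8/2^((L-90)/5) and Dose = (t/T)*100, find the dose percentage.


T_allowed = 8 / 2^((85.6 - 90)/5) = 14.723 hr
Dose = 5.5 / 14.723 * 100 = 37.357 %


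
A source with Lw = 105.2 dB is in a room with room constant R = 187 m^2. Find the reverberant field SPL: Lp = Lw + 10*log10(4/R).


4/R = 4/187 = 0.0213904
Lp = 105.2 + 10*log10(0.0213904) = 88.502 dB


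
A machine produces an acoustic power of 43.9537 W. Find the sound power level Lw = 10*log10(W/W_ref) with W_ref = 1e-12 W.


W / W_ref = 43.9537 / 1e-12 = 4.39537e+13
Lw = 10 * log10(4.39537e+13) = 136.43 dB


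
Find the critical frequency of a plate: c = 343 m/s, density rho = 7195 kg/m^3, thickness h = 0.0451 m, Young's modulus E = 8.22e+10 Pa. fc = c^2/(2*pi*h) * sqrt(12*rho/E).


12*rho/E = 12*7195/8.22e+10 = 1.05036e-06
sqrt(12*rho/E) = sqrt(1.05036e-06) = 0.00102487
c^2/(2*pi*h) = 343^2/(2*pi*0.0451) = 415176
fc = 415176 * 0.00102487 = 425.5 Hz


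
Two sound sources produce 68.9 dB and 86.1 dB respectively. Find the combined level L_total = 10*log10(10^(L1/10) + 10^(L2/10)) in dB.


10^(68.9/10) = 7.76247e+06
10^(86.1/10) = 4.0738e+08
Sum = 7.76247e+06 + 4.0738e+08 = 4.15142e+08
L_total = 10*log10(4.15142e+08) = 86.182 dB


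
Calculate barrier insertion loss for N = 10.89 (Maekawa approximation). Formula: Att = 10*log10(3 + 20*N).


3 + 20*N = 3 + 20*10.89 = 220.8
Att = 10*log10(220.8) = 23.44 dB


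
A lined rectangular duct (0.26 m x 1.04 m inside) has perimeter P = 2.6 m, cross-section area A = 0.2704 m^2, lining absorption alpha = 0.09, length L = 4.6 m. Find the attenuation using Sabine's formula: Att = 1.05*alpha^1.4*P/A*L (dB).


alpha^1.4 = 0.09^1.4 = 0.034351
Attenuation rate = 1.05 * alpha^1.4 * P / A
= 1.05 * 0.034351 * 2.6 / 0.2704 = 0.346813 dB/m
Total Att = 0.346813 * 4.6 = 1.5953 dB


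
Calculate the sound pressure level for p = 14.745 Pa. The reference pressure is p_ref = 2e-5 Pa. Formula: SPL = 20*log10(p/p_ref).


p / p_ref = 14.745 / 2e-5 = 737250
SPL = 20 * log10(737250) = 117.35 dB


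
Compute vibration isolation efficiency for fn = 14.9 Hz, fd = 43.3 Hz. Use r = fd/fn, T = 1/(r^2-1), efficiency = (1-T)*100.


r = 43.3 / 14.9 = 2.90604
r^2 - 1 = 2.90604^2 - 1 = 7.44507
T = 1/7.44507 = 0.134317
Efficiency = (1 - 0.134317)*100 = 86.568 %


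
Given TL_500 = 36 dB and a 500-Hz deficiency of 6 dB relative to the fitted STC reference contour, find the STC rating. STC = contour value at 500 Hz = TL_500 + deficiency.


By ASTM E413, STC = value of the fitted reference contour at 500 Hz.
Contour value at 500 Hz = TL_500 + deficiency = 36 + 6 = 42
STC = 42


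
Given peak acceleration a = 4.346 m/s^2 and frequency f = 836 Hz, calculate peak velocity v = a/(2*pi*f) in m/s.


omega = 2*pi*f = 2*pi*836 = 5252.74 rad/s
v = a / omega = 4.346 / 5252.74 = 0.00082738 m/s


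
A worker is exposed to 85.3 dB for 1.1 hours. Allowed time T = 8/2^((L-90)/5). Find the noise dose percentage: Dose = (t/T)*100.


T_allowed = 8 / 2^((85.3 - 90)/5) = 15.3482 hr
Dose = 1.1 / 15.3482 * 100 = 7.167 %


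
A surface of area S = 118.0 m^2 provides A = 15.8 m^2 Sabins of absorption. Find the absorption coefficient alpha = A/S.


Absorption coefficient = absorbed power / incident power
alpha = A / S = 15.8 / 118.0 = 0.1339


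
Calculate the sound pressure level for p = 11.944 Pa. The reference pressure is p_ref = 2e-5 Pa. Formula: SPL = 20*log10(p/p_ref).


p / p_ref = 11.944 / 2e-5 = 597200
SPL = 20 * log10(597200) = 115.52 dB


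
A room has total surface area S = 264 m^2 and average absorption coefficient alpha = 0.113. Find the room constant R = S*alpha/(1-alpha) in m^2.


R = 264 * 0.113 / (1 - 0.113) = 33.632 m^2


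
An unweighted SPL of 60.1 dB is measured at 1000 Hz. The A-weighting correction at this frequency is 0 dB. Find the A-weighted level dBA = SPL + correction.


A-weighting table: 1000 Hz -> 0 dB correction
SPL_A = SPL + correction = 60.1 + (0) = 60.1 dBA


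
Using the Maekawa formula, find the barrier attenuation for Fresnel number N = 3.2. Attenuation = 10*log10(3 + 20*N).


3 + 20*N = 3 + 20*3.2 = 67
Att = 10*log10(67) = 18.261 dB


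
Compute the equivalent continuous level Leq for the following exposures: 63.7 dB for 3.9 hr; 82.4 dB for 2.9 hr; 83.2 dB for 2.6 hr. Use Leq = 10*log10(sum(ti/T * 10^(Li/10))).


T_total = 3.9 + 2.9 + 2.6 = 9.4 hr
(3.9/9.4) * 10^(63.7/10) = 972606
(2.9/9.4) * 10^(82.4/10) = 5.3613e+07
(2.6/9.4) * 10^(83.2/10) = 5.7789e+07
Sum = 972606 + 5.3613e+07 + 5.7789e+07 = 1.12375e+08
Leq = 10*log10(1.12375e+08) = 80.507 dB


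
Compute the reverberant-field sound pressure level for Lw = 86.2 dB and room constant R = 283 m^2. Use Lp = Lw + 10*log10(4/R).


4/R = 4/283 = 0.0141343
Lp = 86.2 + 10*log10(0.0141343) = 67.703 dB


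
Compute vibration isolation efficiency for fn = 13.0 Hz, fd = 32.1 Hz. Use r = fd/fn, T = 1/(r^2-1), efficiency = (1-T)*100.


r = 32.1 / 13.0 = 2.46923
r^2 - 1 = 2.46923^2 - 1 = 5.0971
T = 1/5.0971 = 0.19619
Efficiency = (1 - 0.19619)*100 = 80.381 %


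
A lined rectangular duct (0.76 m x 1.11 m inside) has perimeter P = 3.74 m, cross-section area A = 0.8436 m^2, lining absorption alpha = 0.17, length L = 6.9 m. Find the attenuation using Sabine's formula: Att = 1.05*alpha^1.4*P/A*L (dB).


alpha^1.4 = 0.17^1.4 = 0.0836813
Attenuation rate = 1.05 * alpha^1.4 * P / A
= 1.05 * 0.0836813 * 3.74 / 0.8436 = 0.389541 dB/m
Total Att = 0.389541 * 6.9 = 2.6878 dB


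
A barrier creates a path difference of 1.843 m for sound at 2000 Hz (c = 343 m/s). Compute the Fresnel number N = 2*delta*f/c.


N = 2*delta*f/c = 2*delta/lambda, where lambda = c/f
lambda = 343 / 2000 = 0.1715 m
N = 2 * 1.843 / 0.1715 = 21.493


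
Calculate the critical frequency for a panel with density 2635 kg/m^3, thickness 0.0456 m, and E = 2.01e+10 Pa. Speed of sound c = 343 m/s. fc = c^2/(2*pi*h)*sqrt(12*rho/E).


12*rho/E = 12*2635/2.01e+10 = 1.57313e-06
sqrt(12*rho/E) = sqrt(1.57313e-06) = 0.00125424
c^2/(2*pi*h) = 343^2/(2*pi*0.0456) = 410623
fc = 410623 * 0.00125424 = 515.02 Hz


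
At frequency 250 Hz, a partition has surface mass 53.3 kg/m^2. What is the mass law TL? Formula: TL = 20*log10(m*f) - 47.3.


m * f = 53.3 * 250 = 13325
20*log10(13325) = 82.4933 dB
TL = 82.4933 - 47.3 = 35.193 dB


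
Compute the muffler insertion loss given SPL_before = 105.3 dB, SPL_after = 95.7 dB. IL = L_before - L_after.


Insertion loss = SPL without muffler - SPL with muffler
IL = 105.3 - 95.7 = 9.6 dB


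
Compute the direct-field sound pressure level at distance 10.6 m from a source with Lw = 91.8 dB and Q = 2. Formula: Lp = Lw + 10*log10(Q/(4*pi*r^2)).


4*pi*r^2 = 4*pi*10.6^2 = 1411.96 m^2
Q / (4*pi*r^2) = 2 / 1411.96 = 0.00141647
Lp = 91.8 + 10*log10(0.00141647) = 63.312 dB


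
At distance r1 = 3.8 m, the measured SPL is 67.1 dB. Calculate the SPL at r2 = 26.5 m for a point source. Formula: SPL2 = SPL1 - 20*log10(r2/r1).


r2/r1 = 26.5/3.8 = 6.97368
Correction = 20*log10(6.97368) = 16.8692 dB
SPL2 = 67.1 - 16.8692 = 50.231 dB


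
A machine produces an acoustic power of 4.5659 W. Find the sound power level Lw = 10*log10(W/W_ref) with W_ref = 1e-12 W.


W / W_ref = 4.5659 / 1e-12 = 4.5659e+12
Lw = 10 * log10(4.5659e+12) = 126.6 dB


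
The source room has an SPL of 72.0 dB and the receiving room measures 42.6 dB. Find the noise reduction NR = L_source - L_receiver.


NR = L_source - L_receiver (difference between source and receiving room levels)
NR = 72.0 - 42.6 = 29.4 dB


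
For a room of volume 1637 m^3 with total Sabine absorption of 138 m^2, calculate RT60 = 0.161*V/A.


RT60 = 0.161 * 1637 / 138 = 1.9098 s


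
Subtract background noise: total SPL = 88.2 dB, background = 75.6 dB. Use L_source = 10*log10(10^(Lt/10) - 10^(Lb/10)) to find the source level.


10^(88.2/10) = 6.60693e+08
10^(75.6/10) = 3.63078e+07
Difference = 6.60693e+08 - 3.63078e+07 = 6.24385e+08
L_source = 10*log10(6.24385e+08) = 87.955 dB


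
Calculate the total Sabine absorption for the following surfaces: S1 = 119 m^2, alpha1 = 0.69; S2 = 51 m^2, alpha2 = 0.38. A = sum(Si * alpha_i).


119 * 0.69 = 82.11
51 * 0.38 = 19.38
A_total = 82.11 + 19.38 = 101.49 m^2


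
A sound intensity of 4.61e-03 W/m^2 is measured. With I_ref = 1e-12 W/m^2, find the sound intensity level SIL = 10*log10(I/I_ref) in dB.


I / I_ref = 4.61e-03 / 1e-12 = 4.61e+09
SIL = 10 * log10(4.61e+09) = 96.637 dB


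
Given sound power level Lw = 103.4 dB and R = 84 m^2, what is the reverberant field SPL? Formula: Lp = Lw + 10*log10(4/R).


4/R = 4/84 = 0.047619
Lp = 103.4 + 10*log10(0.047619) = 90.178 dB


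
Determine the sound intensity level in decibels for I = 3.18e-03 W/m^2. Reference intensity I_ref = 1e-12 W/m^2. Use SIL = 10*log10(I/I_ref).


I / I_ref = 3.18e-03 / 1e-12 = 3.18e+09
SIL = 10 * log10(3.18e+09) = 95.024 dB


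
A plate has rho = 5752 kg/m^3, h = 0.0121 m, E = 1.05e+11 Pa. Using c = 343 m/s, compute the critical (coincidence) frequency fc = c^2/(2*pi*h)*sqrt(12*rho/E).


12*rho/E = 12*5752/1.05e+11 = 6.57371e-07
sqrt(12*rho/E) = sqrt(6.57371e-07) = 0.000810784
c^2/(2*pi*h) = 343^2/(2*pi*0.0121) = 1.54747e+06
fc = 1.54747e+06 * 0.000810784 = 1254.7 Hz


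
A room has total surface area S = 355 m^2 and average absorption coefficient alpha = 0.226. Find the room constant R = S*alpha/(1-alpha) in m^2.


R = 355 * 0.226 / (1 - 0.226) = 103.66 m^2


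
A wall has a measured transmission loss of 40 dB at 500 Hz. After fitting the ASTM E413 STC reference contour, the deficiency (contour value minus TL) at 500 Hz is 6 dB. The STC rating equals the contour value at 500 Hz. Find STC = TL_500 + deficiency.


By ASTM E413, STC = value of the fitted reference contour at 500 Hz.
Contour value at 500 Hz = TL_500 + deficiency = 40 + 6 = 46
STC = 46


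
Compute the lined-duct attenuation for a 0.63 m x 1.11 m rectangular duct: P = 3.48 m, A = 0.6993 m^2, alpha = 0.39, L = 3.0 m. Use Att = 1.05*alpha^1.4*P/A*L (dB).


alpha^1.4 = 0.39^1.4 = 0.267603
Attenuation rate = 1.05 * alpha^1.4 * P / A
= 1.05 * 0.267603 * 3.48 / 0.6993 = 1.39829 dB/m
Total Att = 1.39829 * 3.0 = 4.1949 dB


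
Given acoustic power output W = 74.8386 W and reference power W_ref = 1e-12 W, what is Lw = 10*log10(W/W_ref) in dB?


W / W_ref = 74.8386 / 1e-12 = 7.48386e+13
Lw = 10 * log10(7.48386e+13) = 138.74 dB


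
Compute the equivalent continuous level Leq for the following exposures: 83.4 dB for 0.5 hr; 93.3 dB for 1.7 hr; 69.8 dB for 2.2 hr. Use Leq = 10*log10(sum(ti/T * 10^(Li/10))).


T_total = 0.5 + 1.7 + 2.2 = 4.4 hr
(0.5/4.4) * 10^(83.4/10) = 2.48609e+07
(1.7/4.4) * 10^(93.3/10) = 8.26031e+08
(2.2/4.4) * 10^(69.8/10) = 4.77496e+06
Sum = 2.48609e+07 + 8.26031e+08 + 4.77496e+06 = 8.55667e+08
Leq = 10*log10(8.55667e+08) = 89.323 dB


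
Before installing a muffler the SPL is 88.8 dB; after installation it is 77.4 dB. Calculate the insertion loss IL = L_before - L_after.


Insertion loss = SPL without muffler - SPL with muffler
IL = 88.8 - 77.4 = 11.4 dB


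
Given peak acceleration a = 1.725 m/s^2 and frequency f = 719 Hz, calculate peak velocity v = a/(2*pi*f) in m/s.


omega = 2*pi*f = 2*pi*719 = 4517.61 rad/s
v = a / omega = 1.725 / 4517.61 = 0.00038184 m/s


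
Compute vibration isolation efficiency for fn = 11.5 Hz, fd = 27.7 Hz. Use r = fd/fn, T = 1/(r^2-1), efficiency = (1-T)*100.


r = 27.7 / 11.5 = 2.4087
r^2 - 1 = 2.4087^2 - 1 = 4.80184
T = 1/4.80184 = 0.208254
Efficiency = (1 - 0.208254)*100 = 79.175 %


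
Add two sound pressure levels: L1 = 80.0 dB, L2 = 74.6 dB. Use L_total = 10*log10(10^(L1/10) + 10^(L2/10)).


10^(80.0/10) = 1e+08
10^(74.6/10) = 2.88403e+07
Sum = 1e+08 + 2.88403e+07 = 1.2884e+08
L_total = 10*log10(1.2884e+08) = 81.101 dB


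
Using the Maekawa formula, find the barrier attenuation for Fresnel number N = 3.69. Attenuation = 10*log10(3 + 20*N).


3 + 20*N = 3 + 20*3.69 = 76.8
Att = 10*log10(76.8) = 18.854 dB


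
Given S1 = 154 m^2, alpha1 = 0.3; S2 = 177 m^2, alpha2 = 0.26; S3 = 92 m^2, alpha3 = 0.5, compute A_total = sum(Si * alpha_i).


154 * 0.3 = 46.2
177 * 0.26 = 46.02
92 * 0.5 = 46
A_total = 46.2 + 46.02 + 46 = 138.22 m^2


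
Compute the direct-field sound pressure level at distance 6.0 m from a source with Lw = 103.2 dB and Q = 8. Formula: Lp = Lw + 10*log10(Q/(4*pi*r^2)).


4*pi*r^2 = 4*pi*6.0^2 = 452.389 m^2
Q / (4*pi*r^2) = 8 / 452.389 = 0.0176839
Lp = 103.2 + 10*log10(0.0176839) = 85.676 dB


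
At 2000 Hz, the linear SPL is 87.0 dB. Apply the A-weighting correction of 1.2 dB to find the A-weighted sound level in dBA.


A-weighting table: 2000 Hz -> 1.2 dB correction
SPL_A = SPL + correction = 87.0 + (1.2) = 88.2 dBA


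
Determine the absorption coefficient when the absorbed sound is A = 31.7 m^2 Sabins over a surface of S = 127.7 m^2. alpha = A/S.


Absorption coefficient = absorbed power / incident power
alpha = A / S = 31.7 / 127.7 = 0.24824


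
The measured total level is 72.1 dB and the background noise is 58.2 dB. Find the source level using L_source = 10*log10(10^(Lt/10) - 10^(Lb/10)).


10^(72.1/10) = 1.62181e+07
10^(58.2/10) = 660693
Difference = 1.62181e+07 - 660693 = 1.55574e+07
L_source = 10*log10(1.55574e+07) = 71.919 dB


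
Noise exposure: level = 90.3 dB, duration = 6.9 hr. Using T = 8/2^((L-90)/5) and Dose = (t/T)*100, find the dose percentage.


T_allowed = 8 / 2^((90.3 - 90)/5) = 7.67411 hr
Dose = 6.9 / 7.67411 * 100 = 89.913 %


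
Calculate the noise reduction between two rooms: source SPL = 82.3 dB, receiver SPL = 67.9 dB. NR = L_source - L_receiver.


NR = L_source - L_receiver (difference between source and receiving room levels)
NR = 82.3 - 67.9 = 14.4 dB


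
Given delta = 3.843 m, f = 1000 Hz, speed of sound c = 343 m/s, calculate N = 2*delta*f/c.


N = 2*delta*f/c = 2*delta/lambda, where lambda = c/f
lambda = 343 / 1000 = 0.343 m
N = 2 * 3.843 / 0.343 = 22.408


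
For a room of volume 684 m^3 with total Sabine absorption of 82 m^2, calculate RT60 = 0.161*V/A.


RT60 = 0.161 * 684 / 82 = 1.343 s


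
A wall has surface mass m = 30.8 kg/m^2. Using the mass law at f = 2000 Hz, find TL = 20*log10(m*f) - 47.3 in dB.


m * f = 30.8 * 2000 = 61600
20*log10(61600) = 95.7916 dB
TL = 95.7916 - 47.3 = 48.492 dB


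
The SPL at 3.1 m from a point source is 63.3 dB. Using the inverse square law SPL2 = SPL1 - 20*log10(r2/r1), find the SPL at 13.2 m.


r2/r1 = 13.2/3.1 = 4.25806
Correction = 20*log10(4.25806) = 12.5842 dB
SPL2 = 63.3 - 12.5842 = 50.716 dB


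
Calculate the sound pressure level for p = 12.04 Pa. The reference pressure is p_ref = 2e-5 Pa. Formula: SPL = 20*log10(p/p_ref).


p / p_ref = 12.04 / 2e-5 = 602000
SPL = 20 * log10(602000) = 115.59 dB


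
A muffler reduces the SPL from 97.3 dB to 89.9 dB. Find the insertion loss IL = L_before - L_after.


Insertion loss = SPL without muffler - SPL with muffler
IL = 97.3 - 89.9 = 7.4 dB


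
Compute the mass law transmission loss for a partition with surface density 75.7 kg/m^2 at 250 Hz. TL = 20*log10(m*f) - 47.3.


m * f = 75.7 * 250 = 18925
20*log10(18925) = 85.5407 dB
TL = 85.5407 - 47.3 = 38.241 dB


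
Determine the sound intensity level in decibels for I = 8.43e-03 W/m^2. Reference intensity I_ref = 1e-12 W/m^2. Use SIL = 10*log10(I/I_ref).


I / I_ref = 8.43e-03 / 1e-12 = 8.43e+09
SIL = 10 * log10(8.43e+09) = 99.258 dB


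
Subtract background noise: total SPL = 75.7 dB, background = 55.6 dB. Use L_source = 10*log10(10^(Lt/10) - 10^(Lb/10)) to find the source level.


10^(75.7/10) = 3.71535e+07
10^(55.6/10) = 363078
Difference = 3.71535e+07 - 363078 = 3.67904e+07
L_source = 10*log10(3.67904e+07) = 75.657 dB


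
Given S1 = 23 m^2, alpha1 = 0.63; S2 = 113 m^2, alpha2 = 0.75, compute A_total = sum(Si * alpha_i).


23 * 0.63 = 14.49
113 * 0.75 = 84.75
A_total = 14.49 + 84.75 = 99.24 m^2


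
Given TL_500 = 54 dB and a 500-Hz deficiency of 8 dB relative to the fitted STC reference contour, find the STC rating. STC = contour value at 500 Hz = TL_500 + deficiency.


By ASTM E413, STC = value of the fitted reference contour at 500 Hz.
Contour value at 500 Hz = TL_500 + deficiency = 54 + 8 = 62
STC = 62


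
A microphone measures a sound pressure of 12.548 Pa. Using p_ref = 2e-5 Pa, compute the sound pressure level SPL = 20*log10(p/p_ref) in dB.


p / p_ref = 12.548 / 2e-5 = 627400
SPL = 20 * log10(627400) = 115.95 dB


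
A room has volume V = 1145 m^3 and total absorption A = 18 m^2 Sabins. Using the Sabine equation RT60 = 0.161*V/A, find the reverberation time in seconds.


RT60 = 0.161 * 1145 / 18 = 10.241 s


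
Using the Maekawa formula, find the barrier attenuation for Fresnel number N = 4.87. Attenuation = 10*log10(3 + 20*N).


3 + 20*N = 3 + 20*4.87 = 100.4
Att = 10*log10(100.4) = 20.017 dB


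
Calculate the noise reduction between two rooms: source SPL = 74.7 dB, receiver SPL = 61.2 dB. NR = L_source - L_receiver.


NR = L_source - L_receiver (difference between source and receiving room levels)
NR = 74.7 - 61.2 = 13.5 dB


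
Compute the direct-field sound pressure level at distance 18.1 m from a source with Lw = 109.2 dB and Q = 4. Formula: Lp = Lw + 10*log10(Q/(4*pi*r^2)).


4*pi*r^2 = 4*pi*18.1^2 = 4116.87 m^2
Q / (4*pi*r^2) = 4 / 4116.87 = 0.000971612
Lp = 109.2 + 10*log10(0.000971612) = 79.075 dB


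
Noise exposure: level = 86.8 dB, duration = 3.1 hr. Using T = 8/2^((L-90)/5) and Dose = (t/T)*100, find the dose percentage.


T_allowed = 8 / 2^((86.8 - 90)/5) = 12.4666 hr
Dose = 3.1 / 12.4666 * 100 = 24.866 %


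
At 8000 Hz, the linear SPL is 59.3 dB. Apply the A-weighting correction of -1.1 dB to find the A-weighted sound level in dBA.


A-weighting table: 8000 Hz -> -1.1 dB correction
SPL_A = SPL + correction = 59.3 + (-1.1) = 58.2 dBA


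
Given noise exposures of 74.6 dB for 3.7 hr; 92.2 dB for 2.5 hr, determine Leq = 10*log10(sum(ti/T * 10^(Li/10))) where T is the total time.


T_total = 3.7 + 2.5 = 6.2 hr
(3.7/6.2) * 10^(74.6/10) = 1.72112e+07
(2.5/6.2) * 10^(92.2/10) = 6.69188e+08
Sum = 1.72112e+07 + 6.69188e+08 = 6.86399e+08
Leq = 10*log10(6.86399e+08) = 88.366 dB


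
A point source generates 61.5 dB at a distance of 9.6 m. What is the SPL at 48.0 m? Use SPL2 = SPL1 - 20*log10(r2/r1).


r2/r1 = 48.0/9.6 = 5
Correction = 20*log10(5) = 13.9794 dB
SPL2 = 61.5 - 13.9794 = 47.521 dB


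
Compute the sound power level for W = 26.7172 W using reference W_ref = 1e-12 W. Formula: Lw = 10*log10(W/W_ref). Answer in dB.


W / W_ref = 26.7172 / 1e-12 = 2.67172e+13
Lw = 10 * log10(2.67172e+13) = 134.27 dB


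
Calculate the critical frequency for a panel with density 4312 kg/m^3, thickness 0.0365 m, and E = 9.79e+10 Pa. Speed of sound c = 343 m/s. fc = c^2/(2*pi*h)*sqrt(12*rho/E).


12*rho/E = 12*4312/9.79e+10 = 5.28539e-07
sqrt(12*rho/E) = sqrt(5.28539e-07) = 0.000727007
c^2/(2*pi*h) = 343^2/(2*pi*0.0365) = 512998
fc = 512998 * 0.000727007 = 372.95 Hz
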